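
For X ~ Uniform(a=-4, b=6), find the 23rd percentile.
-1.7000

We have X ~ Uniform(a=-4, b=6).

We want to find x such that P(X ≤ x) = 0.23.

This is the 23rd percentile, which means 23% of values fall below this point.

Using the inverse CDF (quantile function):
x = F⁻¹(0.23) = -1.7000

Verification: P(X ≤ -1.7000) = 0.23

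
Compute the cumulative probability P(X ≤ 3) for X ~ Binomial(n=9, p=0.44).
0.384769

We have X ~ Binomial(n=9, p=0.44).

The CDF gives us P(X ≤ k).

Using the CDF:
P(X ≤ 3) = 0.384769

This means there's approximately a 38.5% chance that X is at most 3.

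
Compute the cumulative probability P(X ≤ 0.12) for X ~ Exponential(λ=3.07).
0.308160

We have X ~ Exponential(λ=3.07).

The CDF gives us P(X ≤ k).

Using the CDF:
P(X ≤ 0.12) = 0.308160

This means there's approximately a 30.8% chance that X is at most 0.12.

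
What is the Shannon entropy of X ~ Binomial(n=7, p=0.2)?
1.4272 nats

We have X ~ Binomial(n=7, p=0.2).

The Shannon entropy measures the uncertainty or information content of the distribution.

For a Binomial distribution with n=7, p=0.2:
H(X) = 1.4272 nats

(In bits, this would be 2.0590 bits.)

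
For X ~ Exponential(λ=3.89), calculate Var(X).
0.0661

We have X ~ Exponential(λ=3.89).

For an Exponential distribution with λ=3.89:
Var(X) = 0.0661

The variance measures the spread of the distribution around the mean.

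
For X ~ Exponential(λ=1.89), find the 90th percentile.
1.2183

We have X ~ Exponential(λ=1.89).

We want to find x such that P(X ≤ x) = 0.9.

This is the 90th percentile, which means 90% of values fall below this point.

Using the inverse CDF (quantile function):
x = F⁻¹(0.9) = 1.2183

Verification: P(X ≤ 1.2183) = 0.9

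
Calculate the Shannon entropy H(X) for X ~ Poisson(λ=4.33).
2.1287 nats

We have X ~ Poisson(λ=4.33).

The Shannon entropy measures the uncertainty or information content of the distribution.

For a Poisson distribution with λ=4.33:
H(X) = 2.1287 nats

(In bits, this would be 3.0711 bits.)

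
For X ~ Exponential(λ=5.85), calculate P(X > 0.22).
0.276098

We have X ~ Exponential(λ=5.85).

P(X > 0.22) = 1 - P(X ≤ 0.22)
                = 1 - F(0.22)
                = 1 - 0.723902
                = 0.276098

So there's approximately a 27.6% chance that X exceeds 0.22.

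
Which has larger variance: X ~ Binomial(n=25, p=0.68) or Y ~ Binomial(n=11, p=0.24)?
X has larger variance (5.4400 > 2.0064)

Compute the variance for each distribution:

X ~ Binomial(n=25, p=0.68):
Var(X) = 5.4400

Y ~ Binomial(n=11, p=0.24):
Var(Y) = 2.0064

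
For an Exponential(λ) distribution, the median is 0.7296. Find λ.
λ = 0.9500

For X ~ Exponential(λ), the CDF is F(x) = 1 - e^(-λx).
The median m satisfies F(m) = 0.5:
1 - e^(-λm) = 0.5
e^(-λm) = 0.5
λm = ln(2)
m = ln(2) / λ

Given m = 0.7296:
λ = ln(2) / 0.7296 = 0.693147 / 0.7296 = 0.9500

Verification: ln(2) / 0.9500 = 0.7296 ✓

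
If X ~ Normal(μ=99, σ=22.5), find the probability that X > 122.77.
0.145383

We have X ~ Normal(μ=99, σ=22.5).

P(X > 122.77) = 1 - P(X ≤ 122.77)
                = 1 - F(122.77)
                = 1 - 0.854617
                = 0.145383

So there's approximately a 14.5% chance that X exceeds 122.77.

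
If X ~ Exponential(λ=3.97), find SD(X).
0.2519

We have X ~ Exponential(λ=3.97).

For an Exponential distribution with λ=3.97:
σ = √Var(X) = 0.2519

The standard deviation is the square root of the variance.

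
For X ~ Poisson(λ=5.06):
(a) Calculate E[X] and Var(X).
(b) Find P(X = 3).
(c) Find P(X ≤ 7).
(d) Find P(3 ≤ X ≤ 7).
(a) E[X] = 5.0600, Var(X) = 5.0600
(b) P(X = 3) = 0.137016
(c) P(X ≤ 7) = 0.860287
(d) P(3 ≤ X ≤ 7) = 0.740598

We have X ~ Poisson(λ=5.06).

(a) Moments:
E[X] = 5.0600
Var(X) = 5.0600
σ = √Var(X) = 2.2494

(b) Point probability using PMF:
P(X = 3) = 0.137016

(c) Cumulative probability using CDF:
P(X ≤ 7) = F(7) = 0.860287

(d) Range probability:
P(3 ≤ X ≤ 7) = P(X ≤ 7) - P(X ≤ 2)
                   = F(7) - F(2)
                   = 0.860287 - 0.119689
                   = 0.740598

This means approximately 74.1% of outcomes fall in the interval [3, 7].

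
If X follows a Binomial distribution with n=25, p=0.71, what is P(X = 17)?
0.160189

We have X ~ Binomial(n=25, p=0.71).

For a Binomial distribution, the PMF gives us the probability of each outcome.

Using the PMF formula:
P(X = 17) = 0.160189

Rounded to 4 decimal places: 0.1602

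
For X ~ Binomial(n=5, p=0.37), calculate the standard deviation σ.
1.0796

We have X ~ Binomial(n=5, p=0.37).

For a Binomial distribution with n=5, p=0.37:
σ = √Var(X) = 1.0796

The standard deviation is the square root of the variance.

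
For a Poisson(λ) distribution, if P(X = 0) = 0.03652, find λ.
λ = 3.3099

For a Poisson(λ) distribution, the PMF at 0 is:
P(X = 0) = λ^0 e^(-λ) / 0! = e^(-λ)

Given P(X = 0) = 0.03652:
e^(-λ) = 0.03652
-λ = ln(0.03652)
λ = -ln(0.03652) = 3.3099

Verification: e^(-3.3099) = 0.03652 ✓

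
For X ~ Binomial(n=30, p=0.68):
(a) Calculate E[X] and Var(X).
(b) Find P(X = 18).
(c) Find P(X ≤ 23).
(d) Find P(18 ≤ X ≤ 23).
(a) E[X] = 20.4000, Var(X) = 6.5280
(b) P(X = 18) = 0.096370
(c) P(X ≤ 23) = 0.890270
(d) P(18 ≤ X ≤ 23) = 0.761098

We have X ~ Binomial(n=30, p=0.68).

(a) Moments:
E[X] = 20.4000
Var(X) = 6.5280
σ = √Var(X) = 2.5550

(b) Point probability using PMF:
P(X = 18) = 0.096370

(c) Cumulative probability using CDF:
P(X ≤ 23) = F(23) = 0.890270

(d) Range probability:
P(18 ≤ X ≤ 23) = P(X ≤ 23) - P(X ≤ 17)
                   = F(23) - F(17)
                   = 0.890270 - 0.129172
                   = 0.761098

This means approximately 76.1% of outcomes fall in the interval [18, 23].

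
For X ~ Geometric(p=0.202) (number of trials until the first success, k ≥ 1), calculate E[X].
4.9505

We have X ~ Geometric(p=0.202) (number of trials until the first success, k ≥ 1).

For a Geometric distribution with p=0.202 (number of trials until the first success, k ≥ 1):
E[X] = 4.9505

This is the expected (average) value of X.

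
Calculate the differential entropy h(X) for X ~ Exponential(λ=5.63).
-0.7281 nats

We have X ~ Exponential(λ=5.63).

The differential entropy measures the uncertainty or information content of the distribution.

For an Exponential distribution with λ=5.63:
h(X) = -0.7281 nats

(In bits, this would be -1.0504 bits.)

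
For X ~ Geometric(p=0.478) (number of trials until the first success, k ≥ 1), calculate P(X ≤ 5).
0.961243

We have X ~ Geometric(p=0.478) (number of trials until the first success, k ≥ 1).

The CDF gives us P(X ≤ k).

Using the CDF:
P(X ≤ 5) = 0.961243

This means there's approximately a 96.1% chance that X is at most 5.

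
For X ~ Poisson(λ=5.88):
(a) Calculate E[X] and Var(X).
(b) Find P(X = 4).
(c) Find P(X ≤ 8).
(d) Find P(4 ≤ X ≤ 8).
(a) E[X] = 5.8800, Var(X) = 5.8800
(b) P(X = 4) = 0.139202
(c) P(X ≤ 8) = 0.859377
(d) P(4 ≤ X ≤ 8) = 0.697140

We have X ~ Poisson(λ=5.88).

(a) Moments:
E[X] = 5.8800
Var(X) = 5.8800
σ = √Var(X) = 2.4249

(b) Point probability using PMF:
P(X = 4) = 0.139202

(c) Cumulative probability using CDF:
P(X ≤ 8) = F(8) = 0.859377

(d) Range probability:
P(4 ≤ X ≤ 8) = P(X ≤ 8) - P(X ≤ 3)
                   = F(8) - F(3)
                   = 0.859377 - 0.162238
                   = 0.697140

This means approximately 69.7% of outcomes fall in the interval [4, 8].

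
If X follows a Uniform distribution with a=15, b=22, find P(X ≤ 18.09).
0.441429

We have X ~ Uniform(a=15, b=22).

The CDF gives us P(X ≤ k).

Using the CDF:
P(X ≤ 18.09) = 0.441429

This means there's approximately a 44.1% chance that X is at most 18.09.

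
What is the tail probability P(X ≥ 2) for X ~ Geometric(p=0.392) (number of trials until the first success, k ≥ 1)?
0.608000

We have X ~ Geometric(p=0.392) (number of trials until the first success, k ≥ 1).

For discrete distributions, P(X ≥ 2) = 1 - P(X ≤ 1).

P(X ≤ 1) = 0.392000
P(X ≥ 2) = 1 - 0.392000 = 0.608000

So there's approximately a 60.8% chance that X is at least 2.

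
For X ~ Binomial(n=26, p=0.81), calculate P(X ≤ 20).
0.371685

We have X ~ Binomial(n=26, p=0.81).

The CDF gives us P(X ≤ k).

Using the CDF:
P(X ≤ 20) = 0.371685

This means there's approximately a 37.2% chance that X is at most 20.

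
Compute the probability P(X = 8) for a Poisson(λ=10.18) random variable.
0.108479

We have X ~ Poisson(λ=10.18).

For a Poisson distribution, the PMF gives us the probability of each outcome.

Using the PMF formula:
P(X = 8) = 0.108479

Rounded to 4 decimal places: 0.1085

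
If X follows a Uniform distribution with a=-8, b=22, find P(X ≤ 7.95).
0.531667

We have X ~ Uniform(a=-8, b=22).

The CDF gives us P(X ≤ k).

Using the CDF:
P(X ≤ 7.95) = 0.531667

This means there's approximately a 53.2% chance that X is at most 7.95.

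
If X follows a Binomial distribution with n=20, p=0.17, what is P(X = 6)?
0.068892

We have X ~ Binomial(n=20, p=0.17).

For a Binomial distribution, the PMF gives us the probability of each outcome.

Using the PMF formula:
P(X = 6) = 0.068892

Rounded to 4 decimal places: 0.0689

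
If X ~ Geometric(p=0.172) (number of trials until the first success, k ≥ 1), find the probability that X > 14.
0.071191

We have X ~ Geometric(p=0.172) (number of trials until the first success, k ≥ 1).

P(X > 14) = 1 - P(X ≤ 14)
                = 1 - F(14)
                = 1 - 0.928809
                = 0.071191

So there's approximately a 7.1% chance that X exceeds 14.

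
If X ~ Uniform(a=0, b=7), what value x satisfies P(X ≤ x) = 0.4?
2.8000

We have X ~ Uniform(a=0, b=7).

We want to find x such that P(X ≤ x) = 0.4.

This is the 40th percentile, which means 40% of values fall below this point.

Using the inverse CDF (quantile function):
x = F⁻¹(0.4) = 2.8000

Verification: P(X ≤ 2.8000) = 0.4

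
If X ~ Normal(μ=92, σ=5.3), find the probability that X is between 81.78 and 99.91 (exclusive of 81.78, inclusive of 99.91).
0.905301

We have X ~ Normal(μ=92, σ=5.3).

To find P(81.78 < X ≤ 99.91), we use:
P(81.78 < X ≤ 99.91) = P(X ≤ 99.91) - P(X ≤ 81.78)
                 = F(99.91) - F(81.78)
                 = 0.932210 - 0.026909
                 = 0.905301

So there's approximately a 90.5% chance that X falls in this range.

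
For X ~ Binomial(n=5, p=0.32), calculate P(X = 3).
0.151519

We have X ~ Binomial(n=5, p=0.32).

For a Binomial distribution, the PMF gives us the probability of each outcome.

Using the PMF formula:
P(X = 3) = 0.151519

Rounded to 4 decimal places: 0.1515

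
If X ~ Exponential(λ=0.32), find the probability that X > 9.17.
0.053163

We have X ~ Exponential(λ=0.32).

P(X > 9.17) = 1 - P(X ≤ 9.17)
                = 1 - F(9.17)
                = 1 - 0.946837
                = 0.053163

So there's approximately a 5.3% chance that X exceeds 9.17.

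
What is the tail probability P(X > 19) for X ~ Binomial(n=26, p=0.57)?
0.029070

We have X ~ Binomial(n=26, p=0.57).

P(X > 19) = 1 - P(X ≤ 19)
                = 1 - F(19)
                = 1 - 0.970930
                = 0.029070

So there's approximately a 2.9% chance that X exceeds 19.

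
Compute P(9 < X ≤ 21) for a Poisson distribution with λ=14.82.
0.876177

We have X ~ Poisson(λ=14.82).

To find P(9 < X ≤ 21), we use:
P(9 < X ≤ 21) = P(X ≤ 21) - P(X ≤ 9)
                 = F(21) - F(9)
                 = 0.952078 - 0.075901
                 = 0.876177

So there's approximately a 87.6% chance that X falls in this range.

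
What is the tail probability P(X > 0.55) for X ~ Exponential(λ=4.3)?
0.093949

We have X ~ Exponential(λ=4.3).

P(X > 0.55) = 1 - P(X ≤ 0.55)
                = 1 - F(0.55)
                = 1 - 0.906051
                = 0.093949

So there's approximately a 9.4% chance that X exceeds 0.55.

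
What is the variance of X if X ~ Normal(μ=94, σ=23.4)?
547.5600

We have X ~ Normal(μ=94, σ=23.4).

For a Normal distribution with μ=94, σ=23.4:
Var(X) = 547.5600

The variance measures the spread of the distribution around the mean.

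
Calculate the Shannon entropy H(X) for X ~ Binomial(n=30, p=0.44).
2.4189 nats

We have X ~ Binomial(n=30, p=0.44).

The Shannon entropy measures the uncertainty or information content of the distribution.

For a Binomial distribution with n=30, p=0.44:
H(X) = 2.4189 nats

(In bits, this would be 3.4897 bits.)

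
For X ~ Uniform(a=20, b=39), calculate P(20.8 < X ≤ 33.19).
0.652105

We have X ~ Uniform(a=20, b=39).

To find P(20.8 < X ≤ 33.19), we use:
P(20.8 < X ≤ 33.19) = P(X ≤ 33.19) - P(X ≤ 20.8)
                 = F(33.19) - F(20.8)
                 = 0.694211 - 0.042105
                 = 0.652105

So there's approximately a 65.2% chance that X falls in this range.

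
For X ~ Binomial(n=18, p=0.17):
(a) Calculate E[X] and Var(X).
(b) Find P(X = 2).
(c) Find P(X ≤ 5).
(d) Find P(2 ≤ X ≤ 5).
(a) E[X] = 3.0600, Var(X) = 2.5398
(b) P(X = 2) = 0.224305
(c) P(X ≤ 5) = 0.929240
(d) P(2 ≤ X ≤ 5) = 0.765454

We have X ~ Binomial(n=18, p=0.17).

(a) Moments:
E[X] = 3.0600
Var(X) = 2.5398
σ = √Var(X) = 1.5937

(b) Point probability using PMF:
P(X = 2) = 0.224305

(c) Cumulative probability using CDF:
P(X ≤ 5) = F(5) = 0.929240

(d) Range probability:
P(2 ≤ X ≤ 5) = P(X ≤ 5) - P(X ≤ 1)
                   = F(5) - F(1)
                   = 0.929240 - 0.163786
                   = 0.765454

This means approximately 76.5% of outcomes fall in the interval [2, 5].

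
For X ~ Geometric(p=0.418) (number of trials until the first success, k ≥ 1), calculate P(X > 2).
0.338724

We have X ~ Geometric(p=0.418) (number of trials until the first success, k ≥ 1).

P(X > 2) = 1 - P(X ≤ 2)
                = 1 - F(2)
                = 1 - 0.661276
                = 0.338724

So there's approximately a 33.9% chance that X exceeds 2.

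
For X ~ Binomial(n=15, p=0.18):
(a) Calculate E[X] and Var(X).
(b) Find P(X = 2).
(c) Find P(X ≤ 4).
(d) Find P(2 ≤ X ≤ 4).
(a) E[X] = 2.7000, Var(X) = 2.2140
(b) P(X = 2) = 0.257819
(c) P(X ≤ 4) = 0.883306
(d) P(2 ≤ X ≤ 4) = 0.664562

We have X ~ Binomial(n=15, p=0.18).

(a) Moments:
E[X] = 2.7000
Var(X) = 2.2140
σ = √Var(X) = 1.4880

(b) Point probability using PMF:
P(X = 2) = 0.257819

(c) Cumulative probability using CDF:
P(X ≤ 4) = F(4) = 0.883306

(d) Range probability:
P(2 ≤ X ≤ 4) = P(X ≤ 4) - P(X ≤ 1)
                   = F(4) - F(1)
                   = 0.883306 - 0.218744
                   = 0.664562

This means approximately 66.5% of outcomes fall in the interval [2, 4].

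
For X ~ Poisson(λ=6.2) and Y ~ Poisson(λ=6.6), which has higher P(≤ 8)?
X has higher probability (P(X ≤ 8) = 0.8259 > P(Y ≤ 8) = 0.7796)

Compute P(≤ 8) for each distribution:

X ~ Poisson(λ=6.2):
P(X ≤ 8) = 0.8259

Y ~ Poisson(λ=6.6):
P(Y ≤ 8) = 0.7796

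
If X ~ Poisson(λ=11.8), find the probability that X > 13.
0.297538

We have X ~ Poisson(λ=11.8).

P(X > 13) = 1 - P(X ≤ 13)
                = 1 - F(13)
                = 1 - 0.702462
                = 0.297538

So there's approximately a 29.8% chance that X exceeds 13.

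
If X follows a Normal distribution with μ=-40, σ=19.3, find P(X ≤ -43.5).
0.428048

We have X ~ Normal(μ=-40, σ=19.3).

The CDF gives us P(X ≤ k).

Using the CDF:
P(X ≤ -43.5) = 0.428048

This means there's approximately a 42.8% chance that X is at most -43.5.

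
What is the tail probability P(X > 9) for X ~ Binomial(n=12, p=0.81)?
0.593963

We have X ~ Binomial(n=12, p=0.81).

P(X > 9) = 1 - P(X ≤ 9)
                = 1 - F(9)
                = 1 - 0.406037
                = 0.593963

So there's approximately a 59.4% chance that X exceeds 9.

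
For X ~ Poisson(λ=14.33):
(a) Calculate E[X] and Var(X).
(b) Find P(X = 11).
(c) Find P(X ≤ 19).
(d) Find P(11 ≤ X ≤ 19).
(a) E[X] = 14.3300, Var(X) = 14.3300
(b) P(X = 11) = 0.078363
(c) P(X ≤ 19) = 0.909213
(d) P(11 ≤ X ≤ 19) = 0.754386

We have X ~ Poisson(λ=14.33).

(a) Moments:
E[X] = 14.3300
Var(X) = 14.3300
σ = √Var(X) = 3.7855

(b) Point probability using PMF:
P(X = 11) = 0.078363

(c) Cumulative probability using CDF:
P(X ≤ 19) = F(19) = 0.909213

(d) Range probability:
P(11 ≤ X ≤ 19) = P(X ≤ 19) - P(X ≤ 10)
                   = F(19) - F(10)
                   = 0.909213 - 0.154826
                   = 0.754386

This means approximately 75.4% of outcomes fall in the interval [11, 19].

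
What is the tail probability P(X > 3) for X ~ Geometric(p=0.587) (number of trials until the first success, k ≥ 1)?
0.070445

We have X ~ Geometric(p=0.587) (number of trials until the first success, k ≥ 1).

P(X > 3) = 1 - P(X ≤ 3)
                = 1 - F(3)
                = 1 - 0.929555
                = 0.070445

So there's approximately a 7.0% chance that X exceeds 3.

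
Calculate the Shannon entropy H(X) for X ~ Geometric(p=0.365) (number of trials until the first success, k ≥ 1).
1.7979 nats

We have X ~ Geometric(p=0.365) (number of trials until the first success, k ≥ 1).

The Shannon entropy measures the uncertainty or information content of the distribution.

For a Geometric distribution with p=0.365 (number of trials until the first success, k ≥ 1):
H(X) = 1.7979 nats

(In bits, this would be 2.5939 bits.)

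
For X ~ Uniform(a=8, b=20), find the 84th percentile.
18.0800

We have X ~ Uniform(a=8, b=20).

We want to find x such that P(X ≤ x) = 0.84.

This is the 84th percentile, which means 84% of values fall below this point.

Using the inverse CDF (quantile function):
x = F⁻¹(0.84) = 18.0800

Verification: P(X ≤ 18.0800) = 0.84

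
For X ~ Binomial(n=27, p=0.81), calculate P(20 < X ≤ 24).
0.667893

We have X ~ Binomial(n=27, p=0.81).

To find P(20 < X ≤ 24), we use:
P(20 < X ≤ 24) = P(X ≤ 24) - P(X ≤ 20)
                 = F(24) - F(20)
                 = 0.909899 - 0.242006
                 = 0.667893

So there's approximately a 66.8% chance that X falls in this range.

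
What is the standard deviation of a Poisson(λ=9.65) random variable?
3.1064

We have X ~ Poisson(λ=9.65).

For a Poisson distribution with λ=9.65:
σ = √Var(X) = 3.1064

The standard deviation is the square root of the variance.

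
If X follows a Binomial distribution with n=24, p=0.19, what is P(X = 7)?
0.086045

We have X ~ Binomial(n=24, p=0.19).

For a Binomial distribution, the PMF gives us the probability of each outcome.

Using the PMF formula:
P(X = 7) = 0.086045

Rounded to 4 decimal places: 0.0860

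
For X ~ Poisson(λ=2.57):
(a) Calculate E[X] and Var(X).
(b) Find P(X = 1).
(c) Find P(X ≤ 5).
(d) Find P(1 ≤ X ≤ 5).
(a) E[X] = 2.5700, Var(X) = 2.5700
(b) P(X = 1) = 0.196696
(c) P(X ≤ 5) = 0.953139
(d) P(1 ≤ X ≤ 5) = 0.876603

We have X ~ Poisson(λ=2.57).

(a) Moments:
E[X] = 2.5700
Var(X) = 2.5700
σ = √Var(X) = 1.6031

(b) Point probability using PMF:
P(X = 1) = 0.196696

(c) Cumulative probability using CDF:
P(X ≤ 5) = F(5) = 0.953139

(d) Range probability:
P(1 ≤ X ≤ 5) = P(X ≤ 5) - P(X ≤ 0)
                   = F(5) - F(0)
                   = 0.953139 - 0.076536
                   = 0.876603

This means approximately 87.7% of outcomes fall in the interval [1, 5].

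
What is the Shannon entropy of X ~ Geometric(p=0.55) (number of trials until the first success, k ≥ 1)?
1.2512 nats

We have X ~ Geometric(p=0.55) (number of trials until the first success, k ≥ 1).

The Shannon entropy measures the uncertainty or information content of the distribution.

For a Geometric distribution with p=0.55 (number of trials until the first success, k ≥ 1):
H(X) = 1.2512 nats

(In bits, this would be 1.8050 bits.)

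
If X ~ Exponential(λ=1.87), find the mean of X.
0.5348

We have X ~ Exponential(λ=1.87).

For an Exponential distribution with λ=1.87:
E[X] = 0.5348

This is the expected (average) value of X.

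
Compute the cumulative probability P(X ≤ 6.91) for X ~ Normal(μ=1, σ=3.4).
0.958915

We have X ~ Normal(μ=1, σ=3.4).

The CDF gives us P(X ≤ k).

Using the CDF:
P(X ≤ 6.91) = 0.958915

This means there's approximately a 95.9% chance that X is at most 6.91.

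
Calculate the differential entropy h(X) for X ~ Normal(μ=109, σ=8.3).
3.5352 nats

We have X ~ Normal(μ=109, σ=8.3).

The differential entropy measures the uncertainty or information content of the distribution.

For a Normal distribution with μ=109, σ=8.3:
h(X) = 3.5352 nats

(In bits, this would be 5.1002 bits.)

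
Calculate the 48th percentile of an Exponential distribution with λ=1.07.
0.6111

We have X ~ Exponential(λ=1.07).

We want to find x such that P(X ≤ x) = 0.48.

This is the 48th percentile, which means 48% of values fall below this point.

Using the inverse CDF (quantile function):
x = F⁻¹(0.48) = 0.6111

Verification: P(X ≤ 0.6111) = 0.48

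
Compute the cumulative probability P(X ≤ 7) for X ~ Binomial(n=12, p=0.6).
0.561822

We have X ~ Binomial(n=12, p=0.6).

The CDF gives us P(X ≤ k).

Using the CDF:
P(X ≤ 7) = 0.561822

This means there's approximately a 56.2% chance that X is at most 7.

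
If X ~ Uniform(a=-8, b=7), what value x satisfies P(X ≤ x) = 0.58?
0.7000

We have X ~ Uniform(a=-8, b=7).

We want to find x such that P(X ≤ x) = 0.58.

This is the 58th percentile, which means 58% of values fall below this point.

Using the inverse CDF (quantile function):
x = F⁻¹(0.58) = 0.7000

Verification: P(X ≤ 0.7000) = 0.58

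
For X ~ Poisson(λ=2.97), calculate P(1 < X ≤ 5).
0.715402

We have X ~ Poisson(λ=2.97).

To find P(1 < X ≤ 5), we use:
P(1 < X ≤ 5) = P(X ≤ 5) - P(X ≤ 1)
                 = F(5) - F(1)
                 = 0.919076 - 0.203674
                 = 0.715402

So there's approximately a 71.5% chance that X falls in this range.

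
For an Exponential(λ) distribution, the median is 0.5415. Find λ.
λ = 1.2801

For X ~ Exponential(λ), the CDF is F(x) = 1 - e^(-λx).
The median m satisfies F(m) = 0.5:
1 - e^(-λm) = 0.5
e^(-λm) = 0.5
λm = ln(2)
m = ln(2) / λ

Given m = 0.5415:
λ = ln(2) / 0.5415 = 0.693147 / 0.5415 = 1.2801

Verification: ln(2) / 1.2801 = 0.5415 ✓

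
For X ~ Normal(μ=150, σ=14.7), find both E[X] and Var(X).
E[X] = 150.0000, Var(X) = 216.0900

We have X ~ Normal(μ=150, σ=14.7).

For a Normal distribution with μ=150, σ=14.7:

Expected value:
E[X] = 150.0000

Variance:
Var(X) = 216.0900

Standard deviation:
σ = √Var(X) = 14.7000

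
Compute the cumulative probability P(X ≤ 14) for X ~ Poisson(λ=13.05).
0.670018

We have X ~ Poisson(λ=13.05).

The CDF gives us P(X ≤ k).

Using the CDF:
P(X ≤ 14) = 0.670018

This means there's approximately a 67.0% chance that X is at most 14.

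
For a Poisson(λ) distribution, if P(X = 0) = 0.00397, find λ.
λ = 5.5290

For a Poisson(λ) distribution, the PMF at 0 is:
P(X = 0) = λ^0 e^(-λ) / 0! = e^(-λ)

Given P(X = 0) = 0.00397:
e^(-λ) = 0.00397
-λ = ln(0.00397)
λ = -ln(0.00397) = 5.5290

Verification: e^(-5.5290) = 0.00397 ✓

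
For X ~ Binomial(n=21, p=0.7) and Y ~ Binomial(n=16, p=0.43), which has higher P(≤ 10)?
Y has higher probability (P(Y ≤ 10) = 0.9658 > P(X ≤ 10) = 0.0264)

Compute P(≤ 10) for each distribution:

X ~ Binomial(n=21, p=0.7):
P(X ≤ 10) = 0.0264

Y ~ Binomial(n=16, p=0.43):
P(Y ≤ 10) = 0.9658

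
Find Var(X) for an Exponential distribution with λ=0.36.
7.7160

We have X ~ Exponential(λ=0.36).

For an Exponential distribution with λ=0.36:
Var(X) = 7.7160

The variance measures the spread of the distribution around the mean.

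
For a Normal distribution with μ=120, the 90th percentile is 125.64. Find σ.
σ = 4.4009

For X ~ Normal(μ, σ), the p-th percentile satisfies x = μ + z_p × σ,
where z_p = Φ⁻¹(p) is the standard normal quantile.

Step 1: z_{0.9} = Φ⁻¹(0.9) = 1.2816

Step 2: Solve for σ:
125.64 = 120 + 1.2816 × σ
σ = (125.64 - 120) / 1.2816
σ = 5.64 / 1.2816
σ = 4.4009

Verification: μ + z × σ = 120 + 1.2816 × 4.4009 = 125.64 ✓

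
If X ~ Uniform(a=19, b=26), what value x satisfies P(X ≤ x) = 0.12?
19.8400

We have X ~ Uniform(a=19, b=26).

We want to find x such that P(X ≤ x) = 0.12.

This is the 12th percentile, which means 12% of values fall below this point.

Using the inverse CDF (quantile function):
x = F⁻¹(0.12) = 19.8400

Verification: P(X ≤ 19.8400) = 0.12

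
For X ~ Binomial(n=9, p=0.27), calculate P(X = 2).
0.289928

We have X ~ Binomial(n=9, p=0.27).

For a Binomial distribution, the PMF gives us the probability of each outcome.

Using the PMF formula:
P(X = 2) = 0.289928

Rounded to 4 decimal places: 0.2899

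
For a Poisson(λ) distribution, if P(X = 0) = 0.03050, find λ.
λ = 3.4900

For a Poisson(λ) distribution, the PMF at 0 is:
P(X = 0) = λ^0 e^(-λ) / 0! = e^(-λ)

Given P(X = 0) = 0.03050:
e^(-λ) = 0.03050
-λ = ln(0.03050)
λ = -ln(0.03050) = 3.4900

Verification: e^(-3.4900) = 0.03050 ✓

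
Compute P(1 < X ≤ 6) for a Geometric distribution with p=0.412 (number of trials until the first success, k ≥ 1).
0.546670

We have X ~ Geometric(p=0.412) (number of trials until the first success, k ≥ 1).

To find P(1 < X ≤ 6), we use:
P(1 < X ≤ 6) = P(X ≤ 6) - P(X ≤ 1)
                 = F(6) - F(1)
                 = 0.958670 - 0.412000
                 = 0.546670

So there's approximately a 54.7% chance that X falls in this range.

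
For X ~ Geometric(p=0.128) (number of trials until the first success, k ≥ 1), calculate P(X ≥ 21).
0.064614

We have X ~ Geometric(p=0.128) (number of trials until the first success, k ≥ 1).

For discrete distributions, P(X ≥ 21) = 1 - P(X ≤ 20).

P(X ≤ 20) = 0.935386
P(X ≥ 21) = 1 - 0.935386 = 0.064614

So there's approximately a 6.5% chance that X is at least 21.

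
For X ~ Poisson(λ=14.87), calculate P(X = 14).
0.103273

We have X ~ Poisson(λ=14.87).

For a Poisson distribution, the PMF gives us the probability of each outcome.

Using the PMF formula:
P(X = 14) = 0.103273

Rounded to 4 decimal places: 0.1033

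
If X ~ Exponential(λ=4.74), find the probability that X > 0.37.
0.173115

We have X ~ Exponential(λ=4.74).

P(X > 0.37) = 1 - P(X ≤ 0.37)
                = 1 - F(0.37)
                = 1 - 0.826885
                = 0.173115

So there's approximately a 17.3% chance that X exceeds 0.37.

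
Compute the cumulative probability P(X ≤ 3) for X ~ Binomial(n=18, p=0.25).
0.305689

We have X ~ Binomial(n=18, p=0.25).

The CDF gives us P(X ≤ k).

Using the CDF:
P(X ≤ 3) = 0.305689

This means there's approximately a 30.6% chance that X is at most 3.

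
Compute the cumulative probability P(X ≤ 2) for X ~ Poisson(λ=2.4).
0.569709

We have X ~ Poisson(λ=2.4).

The CDF gives us P(X ≤ k).

Using the CDF:
P(X ≤ 2) = 0.569709

This means there's approximately a 57.0% chance that X is at most 2.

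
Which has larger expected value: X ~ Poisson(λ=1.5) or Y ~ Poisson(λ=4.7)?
Y has larger mean (4.7000 > 1.5000)

Compute the expected value for each distribution:

X ~ Poisson(λ=1.5):
E[X] = 1.5000

Y ~ Poisson(λ=4.7):
E[Y] = 4.7000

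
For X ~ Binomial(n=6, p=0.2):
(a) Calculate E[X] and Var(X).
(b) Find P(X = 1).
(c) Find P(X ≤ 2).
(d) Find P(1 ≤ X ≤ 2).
(a) E[X] = 1.2000, Var(X) = 0.9600
(b) P(X = 1) = 0.393216
(c) P(X ≤ 2) = 0.901120
(d) P(1 ≤ X ≤ 2) = 0.638976

We have X ~ Binomial(n=6, p=0.2).

(a) Moments:
E[X] = 1.2000
Var(X) = 0.9600
σ = √Var(X) = 0.9798

(b) Point probability using PMF:
P(X = 1) = 0.393216

(c) Cumulative probability using CDF:
P(X ≤ 2) = F(2) = 0.901120

(d) Range probability:
P(1 ≤ X ≤ 2) = P(X ≤ 2) - P(X ≤ 0)
                   = F(2) - F(0)
                   = 0.901120 - 0.262144
                   = 0.638976

This means approximately 63.9% of outcomes fall in the interval [1, 2].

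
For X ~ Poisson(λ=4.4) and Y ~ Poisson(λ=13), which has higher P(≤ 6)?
X has higher probability (P(X ≤ 6) = 0.8436 > P(Y ≤ 6) = 0.0259)

Compute P(≤ 6) for each distribution:

X ~ Poisson(λ=4.4):
P(X ≤ 6) = 0.8436

Y ~ Poisson(λ=13):
P(Y ≤ 6) = 0.0259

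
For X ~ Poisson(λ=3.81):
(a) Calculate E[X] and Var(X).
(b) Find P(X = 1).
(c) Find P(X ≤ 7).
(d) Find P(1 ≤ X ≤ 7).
(a) E[X] = 3.8100, Var(X) = 3.8100
(b) P(X = 1) = 0.084385
(c) P(X ≤ 7) = 0.959383
(d) P(1 ≤ X ≤ 7) = 0.937234

We have X ~ Poisson(λ=3.81).

(a) Moments:
E[X] = 3.8100
Var(X) = 3.8100
σ = √Var(X) = 1.9519

(b) Point probability using PMF:
P(X = 1) = 0.084385

(c) Cumulative probability using CDF:
P(X ≤ 7) = F(7) = 0.959383

(d) Range probability:
P(1 ≤ X ≤ 7) = P(X ≤ 7) - P(X ≤ 0)
                   = F(7) - F(0)
                   = 0.959383 - 0.022148
                   = 0.937234

This means approximately 93.7% of outcomes fall in the interval [1, 7].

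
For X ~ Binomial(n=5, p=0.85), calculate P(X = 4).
0.391505

We have X ~ Binomial(n=5, p=0.85).

For a Binomial distribution, the PMF gives us the probability of each outcome.

Using the PMF formula:
P(X = 4) = 0.391505

Rounded to 4 decimal places: 0.3915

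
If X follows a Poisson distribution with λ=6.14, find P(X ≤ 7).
0.724491

We have X ~ Poisson(λ=6.14).

The CDF gives us P(X ≤ k).

Using the CDF:
P(X ≤ 7) = 0.724491

This means there's approximately a 72.4% chance that X is at most 7.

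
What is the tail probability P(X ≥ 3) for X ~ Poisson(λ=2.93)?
0.560946

We have X ~ Poisson(λ=2.93).

For discrete distributions, P(X ≥ 3) = 1 - P(X ≤ 2).

P(X ≤ 2) = 0.439054
P(X ≥ 3) = 1 - 0.439054 = 0.560946

So there's approximately a 56.1% chance that X is at least 3.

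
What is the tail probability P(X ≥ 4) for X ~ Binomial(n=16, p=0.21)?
0.441827

We have X ~ Binomial(n=16, p=0.21).

For discrete distributions, P(X ≥ 4) = 1 - P(X ≤ 3).

P(X ≤ 3) = 0.558173
P(X ≥ 4) = 1 - 0.558173 = 0.441827

So there's approximately a 44.2% chance that X is at least 4.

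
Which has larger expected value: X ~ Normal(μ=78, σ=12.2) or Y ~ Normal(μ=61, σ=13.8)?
X has larger mean (78.0000 > 61.0000)

Compute the expected value for each distribution:

X ~ Normal(μ=78, σ=12.2):
E[X] = 78.0000

Y ~ Normal(μ=61, σ=13.8):
E[Y] = 61.0000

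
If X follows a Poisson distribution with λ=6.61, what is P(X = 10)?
0.059097

We have X ~ Poisson(λ=6.61).

For a Poisson distribution, the PMF gives us the probability of each outcome.

Using the PMF formula:
P(X = 10) = 0.059097

Rounded to 4 decimal places: 0.0591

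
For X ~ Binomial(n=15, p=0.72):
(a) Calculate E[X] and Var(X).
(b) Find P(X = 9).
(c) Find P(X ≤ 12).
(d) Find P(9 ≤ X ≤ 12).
(a) E[X] = 10.8000, Var(X) = 3.0240
(b) P(X = 9) = 0.125414
(c) P(X ≤ 12) = 0.835464
(d) P(9 ≤ X ≤ 12) = 0.738927

We have X ~ Binomial(n=15, p=0.72).

(a) Moments:
E[X] = 10.8000
Var(X) = 3.0240
σ = √Var(X) = 1.7390

(b) Point probability using PMF:
P(X = 9) = 0.125414

(c) Cumulative probability using CDF:
P(X ≤ 12) = F(12) = 0.835464

(d) Range probability:
P(9 ≤ X ≤ 12) = P(X ≤ 12) - P(X ≤ 8)
                   = F(12) - F(8)
                   = 0.835464 - 0.096537
                   = 0.738927

This means approximately 73.9% of outcomes fall in the interval [9, 12].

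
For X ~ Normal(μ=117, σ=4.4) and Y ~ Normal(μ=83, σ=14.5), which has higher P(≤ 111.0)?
Y has higher probability (P(Y ≤ 111.0) = 0.9733 > P(X ≤ 111.0) = 0.0863)

Compute P(≤ 111.0) for each distribution:

X ~ Normal(μ=117, σ=4.4):
P(X ≤ 111.0) = 0.0863

Y ~ Normal(μ=83, σ=14.5):
P(Y ≤ 111.0) = 0.9733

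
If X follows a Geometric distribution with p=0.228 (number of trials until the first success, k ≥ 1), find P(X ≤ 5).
0.725788

We have X ~ Geometric(p=0.228) (number of trials until the first success, k ≥ 1).

The CDF gives us P(X ≤ k).

Using the CDF:
P(X ≤ 5) = 0.725788

This means there's approximately a 72.6% chance that X is at most 5.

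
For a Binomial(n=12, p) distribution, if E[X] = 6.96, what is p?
p = 0.58

For a Binomial(n, p) distribution:
E[X] = n × p

Given n = 12 and E[X] = 6.96:
6.96 = 12 × p
p = 6.96 / 12 = 0.58

Verification: Binomial(12, 0.58) has E[X] = 6.96 ✓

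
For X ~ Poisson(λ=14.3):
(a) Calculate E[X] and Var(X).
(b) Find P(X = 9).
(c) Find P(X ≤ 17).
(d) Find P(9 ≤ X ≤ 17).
(a) E[X] = 14.3000, Var(X) = 14.3000
(b) P(X = 9) = 0.042447
(c) P(X ≤ 17) = 0.805142
(d) P(9 ≤ X ≤ 17) = 0.751650

We have X ~ Poisson(λ=14.3).

(a) Moments:
E[X] = 14.3000
Var(X) = 14.3000
σ = √Var(X) = 3.7815

(b) Point probability using PMF:
P(X = 9) = 0.042447

(c) Cumulative probability using CDF:
P(X ≤ 17) = F(17) = 0.805142

(d) Range probability:
P(9 ≤ X ≤ 17) = P(X ≤ 17) - P(X ≤ 8)
                   = F(17) - F(8)
                   = 0.805142 - 0.053492
                   = 0.751650

This means approximately 75.2% of outcomes fall in the interval [9, 17].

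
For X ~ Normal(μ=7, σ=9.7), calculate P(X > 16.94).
0.152742

We have X ~ Normal(μ=7, σ=9.7).

P(X > 16.94) = 1 - P(X ≤ 16.94)
                = 1 - F(16.94)
                = 1 - 0.847258
                = 0.152742

So there's approximately a 15.3% chance that X exceeds 16.94.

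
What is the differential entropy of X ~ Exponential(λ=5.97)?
-0.7867 nats

We have X ~ Exponential(λ=5.97).

The differential entropy measures the uncertainty or information content of the distribution.

For an Exponential distribution with λ=5.97:
h(X) = -0.7867 nats

(In bits, this would be -1.1350 bits.)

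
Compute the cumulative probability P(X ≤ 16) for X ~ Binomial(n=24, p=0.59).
0.834004

We have X ~ Binomial(n=24, p=0.59).

The CDF gives us P(X ≤ k).

Using the CDF:
P(X ≤ 16) = 0.834004

This means there's approximately a 83.4% chance that X is at most 16.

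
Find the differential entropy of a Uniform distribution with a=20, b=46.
3.2581 nats

We have X ~ Uniform(a=20, b=46).

The differential entropy measures the uncertainty or information content of the distribution.

For a Uniform distribution with a=20, b=46:
h(X) = 3.2581 nats

(In bits, this would be 4.7004 bits.)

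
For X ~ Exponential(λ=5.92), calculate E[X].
0.1689

We have X ~ Exponential(λ=5.92).

For an Exponential distribution with λ=5.92:
E[X] = 0.1689

This is the expected (average) value of X.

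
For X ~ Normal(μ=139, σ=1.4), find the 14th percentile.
137.4876

We have X ~ Normal(μ=139, σ=1.4).

We want to find x such that P(X ≤ x) = 0.14.

This is the 14th percentile, which means 14% of values fall below this point.

Using the inverse CDF (quantile function):
x = F⁻¹(0.14) = 137.4876

Verification: P(X ≤ 137.4876) = 0.14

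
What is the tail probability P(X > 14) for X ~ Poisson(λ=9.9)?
0.078355

We have X ~ Poisson(λ=9.9).

P(X > 14) = 1 - P(X ≤ 14)
                = 1 - F(14)
                = 1 - 0.921645
                = 0.078355

So there's approximately a 7.8% chance that X exceeds 14.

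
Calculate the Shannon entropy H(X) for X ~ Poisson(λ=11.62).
2.6378 nats

We have X ~ Poisson(λ=11.62).

The Shannon entropy measures the uncertainty or information content of the distribution.

For a Poisson distribution with λ=11.62:
H(X) = 2.6378 nats

(In bits, this would be 3.8055 bits.)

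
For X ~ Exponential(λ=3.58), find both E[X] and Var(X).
E[X] = 0.2793, Var(X) = 0.0780

We have X ~ Exponential(λ=3.58).

For an Exponential distribution with λ=3.58:

Expected value:
E[X] = 0.2793

Variance:
Var(X) = 0.0780

Standard deviation:
σ = √Var(X) = 0.2793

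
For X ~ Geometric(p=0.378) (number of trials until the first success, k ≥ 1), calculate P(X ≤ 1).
0.378000

We have X ~ Geometric(p=0.378) (number of trials until the first success, k ≥ 1).

The CDF gives us P(X ≤ k).

Using the CDF:
P(X ≤ 1) = 0.378000

This means there's approximately a 37.8% chance that X is at most 1.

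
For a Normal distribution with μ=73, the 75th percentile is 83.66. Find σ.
σ = 15.8045

For X ~ Normal(μ, σ), the p-th percentile satisfies x = μ + z_p × σ,
where z_p = Φ⁻¹(p) is the standard normal quantile.

Step 1: z_{0.75} = Φ⁻¹(0.75) = 0.6745

Step 2: Solve for σ:
83.66 = 73 + 0.6745 × σ
σ = (83.66 - 73) / 0.6745
σ = 10.66 / 0.6745
σ = 15.8045

Verification: μ + z × σ = 73 + 0.6745 × 15.8045 = 83.66 ✓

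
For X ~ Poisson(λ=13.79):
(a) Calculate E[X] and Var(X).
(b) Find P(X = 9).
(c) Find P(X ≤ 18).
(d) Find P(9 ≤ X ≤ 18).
(a) E[X] = 13.7900, Var(X) = 13.7900
(b) P(X = 9) = 0.050979
(c) P(X ≤ 18) = 0.893936
(d) P(9 ≤ X ≤ 18) = 0.825195

We have X ~ Poisson(λ=13.79).

(a) Moments:
E[X] = 13.7900
Var(X) = 13.7900
σ = √Var(X) = 3.7135

(b) Point probability using PMF:
P(X = 9) = 0.050979

(c) Cumulative probability using CDF:
P(X ≤ 18) = F(18) = 0.893936

(d) Range probability:
P(9 ≤ X ≤ 18) = P(X ≤ 18) - P(X ≤ 8)
                   = F(18) - F(8)
                   = 0.893936 - 0.068741
                   = 0.825195

This means approximately 82.5% of outcomes fall in the interval [9, 18].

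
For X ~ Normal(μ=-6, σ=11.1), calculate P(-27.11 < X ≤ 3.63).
0.778586

We have X ~ Normal(μ=-6, σ=11.1).

To find P(-27.11 < X ≤ 3.63), we use:
P(-27.11 < X ≤ 3.63) = P(X ≤ 3.63) - P(X ≤ -27.11)
                 = F(3.63) - F(-27.11)
                 = 0.807184 - 0.028599
                 = 0.778586

So there's approximately a 77.9% chance that X falls in this range.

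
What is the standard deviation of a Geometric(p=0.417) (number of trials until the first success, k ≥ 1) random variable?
1.8310

We have X ~ Geometric(p=0.417) (number of trials until the first success, k ≥ 1).

For a Geometric distribution with p=0.417 (number of trials until the first success, k ≥ 1):
σ = √Var(X) = 1.8310

The standard deviation is the square root of the variance.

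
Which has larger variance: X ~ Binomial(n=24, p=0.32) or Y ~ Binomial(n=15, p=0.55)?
X has larger variance (5.2224 > 3.7125)

Compute the variance for each distribution:

X ~ Binomial(n=24, p=0.32):
Var(X) = 5.2224

Y ~ Binomial(n=15, p=0.55):
Var(Y) = 3.7125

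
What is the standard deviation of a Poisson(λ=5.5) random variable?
2.3452

We have X ~ Poisson(λ=5.5).

For a Poisson distribution with λ=5.5:
σ = √Var(X) = 2.3452

The standard deviation is the square root of the variance.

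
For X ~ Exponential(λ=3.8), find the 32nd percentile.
0.1015

We have X ~ Exponential(λ=3.8).

We want to find x such that P(X ≤ x) = 0.32.

This is the 32nd percentile, which means 32% of values fall below this point.

Using the inverse CDF (quantile function):
x = F⁻¹(0.32) = 0.1015

Verification: P(X ≤ 0.1015) = 0.32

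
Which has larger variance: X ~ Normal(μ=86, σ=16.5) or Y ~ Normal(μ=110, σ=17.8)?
Y has larger variance (316.8400 > 272.2500)

Compute the variance for each distribution:

X ~ Normal(μ=86, σ=16.5):
Var(X) = 272.2500

Y ~ Normal(μ=110, σ=17.8):
Var(Y) = 316.8400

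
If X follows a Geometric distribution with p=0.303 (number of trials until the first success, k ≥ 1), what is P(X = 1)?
0.303000

We have X ~ Geometric(p=0.303) (number of trials until the first success, k ≥ 1).

For a Geometric distribution, the PMF gives us the probability of each outcome.

Using the PMF formula:
P(X = 1) = 0.303000

Rounded to 4 decimal places: 0.3030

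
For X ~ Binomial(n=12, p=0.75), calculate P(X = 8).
0.193578

We have X ~ Binomial(n=12, p=0.75).

For a Binomial distribution, the PMF gives us the probability of each outcome.

Using the PMF formula:
P(X = 8) = 0.193578

Rounded to 4 decimal places: 0.1936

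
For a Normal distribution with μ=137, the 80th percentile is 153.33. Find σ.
σ = 19.4030

For X ~ Normal(μ, σ), the p-th percentile satisfies x = μ + z_p × σ,
where z_p = Φ⁻¹(p) is the standard normal quantile.

Step 1: z_{0.8} = Φ⁻¹(0.8) = 0.8416

Step 2: Solve for σ:
153.33 = 137 + 0.8416 × σ
σ = (153.33 - 137) / 0.8416
σ = 16.33 / 0.8416
σ = 19.4030

Verification: μ + z × σ = 137 + 0.8416 × 19.4030 = 153.33 ✓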